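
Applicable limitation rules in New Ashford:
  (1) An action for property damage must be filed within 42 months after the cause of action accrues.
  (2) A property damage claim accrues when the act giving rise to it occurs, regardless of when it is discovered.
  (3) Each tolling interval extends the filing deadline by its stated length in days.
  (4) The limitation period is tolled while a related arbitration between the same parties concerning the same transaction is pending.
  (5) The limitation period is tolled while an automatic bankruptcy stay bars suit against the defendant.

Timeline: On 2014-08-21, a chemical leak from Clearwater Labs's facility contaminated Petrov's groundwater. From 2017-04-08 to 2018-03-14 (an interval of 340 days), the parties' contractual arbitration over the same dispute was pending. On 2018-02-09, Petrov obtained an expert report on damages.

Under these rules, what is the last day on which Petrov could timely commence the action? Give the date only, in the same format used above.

The limitation period began to run on 2014-08-21.
The untolled deadline — 42 months after 2014-08-21 — is 2018-02-21.
The period was tolled for 340 days by the pending related arbitration (2017-04-08 to 2018-03-14), pushing the deadline to 2019-01-27.
Nothing else in the chronology tolls or restarts the period.

2019-01-27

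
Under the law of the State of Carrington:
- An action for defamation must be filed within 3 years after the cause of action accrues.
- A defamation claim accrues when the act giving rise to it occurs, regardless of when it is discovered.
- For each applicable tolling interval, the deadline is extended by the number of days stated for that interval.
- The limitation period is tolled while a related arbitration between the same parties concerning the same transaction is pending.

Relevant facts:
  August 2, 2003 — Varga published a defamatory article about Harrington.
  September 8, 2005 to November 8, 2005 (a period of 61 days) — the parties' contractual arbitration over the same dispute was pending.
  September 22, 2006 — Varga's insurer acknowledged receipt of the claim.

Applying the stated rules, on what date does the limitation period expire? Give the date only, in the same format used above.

October 2, 2006

The cause of action accrued on August 2, 2003, the date of the act.
Adding the 3 years base period to August 2, 2003 gives a deadline of August 2, 2006, before any tolling.
Because the pending related arbitration ran from September 8, 2005 to November 8, 2005, the deadline is extended by 61 days to October 2, 2006.
Nothing else in the chronology tolls or restarts the period.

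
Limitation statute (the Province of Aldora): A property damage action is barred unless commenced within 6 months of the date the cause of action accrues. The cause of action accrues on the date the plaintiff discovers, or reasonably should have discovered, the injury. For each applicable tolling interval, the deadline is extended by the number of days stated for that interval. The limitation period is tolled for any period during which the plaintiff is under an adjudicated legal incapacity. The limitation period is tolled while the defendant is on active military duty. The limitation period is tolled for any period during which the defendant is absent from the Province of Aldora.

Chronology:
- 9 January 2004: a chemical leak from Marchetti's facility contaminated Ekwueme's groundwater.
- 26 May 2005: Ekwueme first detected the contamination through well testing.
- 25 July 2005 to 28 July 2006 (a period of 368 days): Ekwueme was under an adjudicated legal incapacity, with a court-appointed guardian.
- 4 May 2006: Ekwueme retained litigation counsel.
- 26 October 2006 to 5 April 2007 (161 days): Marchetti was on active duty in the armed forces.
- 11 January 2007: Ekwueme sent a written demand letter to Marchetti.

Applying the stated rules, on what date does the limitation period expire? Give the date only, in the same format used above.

Under the discovery rule, the claim accrued on 26 May 2005, when Ekwueme discovered the injury — not on the 9 January 2004 date of the underlying act.
The untolled deadline — 6 months after 26 May 2005 — is 26 November 2005.
Because the plaintiff's legal incapacity ran from 25 July 2005 to 28 July 2006, the deadline is extended by 368 days to 29 November 2006.
Because the defendant's active military service ran from 26 October 2006 to 5 April 2007, the deadline is extended by 161 days to 9 May 2007.
None of the other events listed affects the running of the period under the stated rules.

9 May 2007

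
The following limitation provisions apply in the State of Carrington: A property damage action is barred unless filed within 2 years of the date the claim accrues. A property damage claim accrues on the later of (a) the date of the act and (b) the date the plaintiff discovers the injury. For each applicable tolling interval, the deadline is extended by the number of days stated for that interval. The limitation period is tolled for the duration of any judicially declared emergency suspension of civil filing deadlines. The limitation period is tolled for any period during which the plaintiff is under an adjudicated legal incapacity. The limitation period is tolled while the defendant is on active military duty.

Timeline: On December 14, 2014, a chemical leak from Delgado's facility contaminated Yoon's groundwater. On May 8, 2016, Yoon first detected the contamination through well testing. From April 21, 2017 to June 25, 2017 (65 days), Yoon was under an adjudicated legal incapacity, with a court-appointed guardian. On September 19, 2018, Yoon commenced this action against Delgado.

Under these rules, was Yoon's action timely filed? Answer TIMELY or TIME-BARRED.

TIME-BARRED

Taking the later of the act (December 14, 2014) and discovery (May 8, 2016), the claim accrued on May 8, 2016.
Adding the 2 years base period to May 8, 2016 gives a deadline of May 8, 2018, before any tolling.
The period was tolled for 65 days by the plaintiff's legal incapacity (April 21, 2017 to June 25, 2017), pushing the deadline to July 12, 2018.
Filing on September 19, 2018 missed the July 12, 2018 deadline — the action is time-barred.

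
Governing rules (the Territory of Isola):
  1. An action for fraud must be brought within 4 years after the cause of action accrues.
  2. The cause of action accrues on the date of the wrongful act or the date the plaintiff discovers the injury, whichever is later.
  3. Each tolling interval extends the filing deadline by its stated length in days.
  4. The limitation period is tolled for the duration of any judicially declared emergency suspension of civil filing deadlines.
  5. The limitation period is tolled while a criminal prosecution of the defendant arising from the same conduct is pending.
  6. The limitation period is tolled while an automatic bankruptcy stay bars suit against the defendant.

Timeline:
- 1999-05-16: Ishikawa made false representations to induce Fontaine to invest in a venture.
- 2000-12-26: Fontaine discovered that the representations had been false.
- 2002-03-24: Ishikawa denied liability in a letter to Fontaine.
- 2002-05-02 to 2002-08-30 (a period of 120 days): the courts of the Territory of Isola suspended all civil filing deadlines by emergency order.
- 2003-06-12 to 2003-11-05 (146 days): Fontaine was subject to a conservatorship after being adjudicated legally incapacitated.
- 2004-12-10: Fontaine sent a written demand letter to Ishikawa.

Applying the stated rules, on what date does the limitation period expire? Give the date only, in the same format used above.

2005-04-25

The claim accrued on 2000-12-26 — the later of the 1999-05-16 act and the 2000-12-26 discovery.
The untolled deadline — 4 years after 2000-12-26 — is 2004-12-26.
Because the emergency suspension of filing deadlines ran from 2002-05-02 to 2002-08-30, the deadline is extended by 120 days to 2005-04-25.
Although the plaintiff's incapacity ran from 2003-06-12 to 2003-11-05, the stated rules do not make that a tolling event, so it is disregarded.
None of the other events listed affects the running of the period under the stated rules.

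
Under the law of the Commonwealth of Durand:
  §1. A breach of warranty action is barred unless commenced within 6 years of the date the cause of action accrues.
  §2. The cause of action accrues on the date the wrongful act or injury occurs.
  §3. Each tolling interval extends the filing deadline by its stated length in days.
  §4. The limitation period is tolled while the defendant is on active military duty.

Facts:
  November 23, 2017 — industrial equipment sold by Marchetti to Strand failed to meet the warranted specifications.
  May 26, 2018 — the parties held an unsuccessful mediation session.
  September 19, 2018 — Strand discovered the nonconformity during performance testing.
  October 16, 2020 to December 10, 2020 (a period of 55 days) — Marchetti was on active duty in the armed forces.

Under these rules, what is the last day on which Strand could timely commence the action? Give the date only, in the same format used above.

Because the rule ties accrual to occurrence, the claim accrued on November 23, 2017, not on the September 19, 2018 discovery date.
Adding the 6 years base period to November 23, 2017 gives a deadline of November 23, 2023, before any tolling.
Because the defendant's active military service ran from October 16, 2020 to December 10, 2020, the deadline is extended by 55 days to January 17, 2024.
Nothing else in the chronology tolls or restarts the period.

January 17, 2024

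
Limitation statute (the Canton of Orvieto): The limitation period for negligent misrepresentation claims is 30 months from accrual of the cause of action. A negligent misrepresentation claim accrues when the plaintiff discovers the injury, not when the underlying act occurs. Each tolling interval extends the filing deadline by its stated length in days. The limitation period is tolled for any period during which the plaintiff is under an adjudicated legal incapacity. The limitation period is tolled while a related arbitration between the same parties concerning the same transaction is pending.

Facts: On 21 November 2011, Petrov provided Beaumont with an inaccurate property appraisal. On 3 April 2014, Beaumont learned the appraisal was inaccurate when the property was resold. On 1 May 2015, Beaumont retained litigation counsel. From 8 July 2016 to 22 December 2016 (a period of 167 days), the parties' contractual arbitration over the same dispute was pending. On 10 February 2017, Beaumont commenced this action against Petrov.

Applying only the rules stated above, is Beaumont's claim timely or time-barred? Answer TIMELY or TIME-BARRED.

Accrual is tied to discovery, so the period began on 3 April 2014 rather than on 21 November 2011 when the act occurred.
30 months from 3 April 2014 is 3 October 2016.
The period was tolled for 167 days by the pending related arbitration (8 July 2016 to 22 December 2016), pushing the deadline to 19 March 2017.
The other events in the timeline have no effect on the limitation period under the stated rules.
The 10 February 2017 filing precedes the 19 March 2017 deadline; the claim is timely.

TIMELY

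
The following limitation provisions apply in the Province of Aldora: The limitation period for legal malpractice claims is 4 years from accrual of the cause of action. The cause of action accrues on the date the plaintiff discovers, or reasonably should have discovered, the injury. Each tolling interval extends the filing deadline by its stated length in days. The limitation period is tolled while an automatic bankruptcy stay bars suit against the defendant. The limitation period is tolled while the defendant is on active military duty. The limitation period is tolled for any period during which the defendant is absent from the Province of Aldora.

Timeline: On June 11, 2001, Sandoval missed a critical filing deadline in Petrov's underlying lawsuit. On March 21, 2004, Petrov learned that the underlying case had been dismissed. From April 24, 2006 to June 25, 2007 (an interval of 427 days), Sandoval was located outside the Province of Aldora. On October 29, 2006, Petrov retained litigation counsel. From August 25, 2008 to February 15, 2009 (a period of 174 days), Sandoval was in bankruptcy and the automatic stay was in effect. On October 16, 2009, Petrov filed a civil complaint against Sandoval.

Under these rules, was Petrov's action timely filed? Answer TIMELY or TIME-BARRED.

TIMELY

Under the discovery rule, the claim accrued on March 21, 2004, when Petrov discovered the injury — not on the June 11, 2001 date of the underlying act.
Adding the 4 years base period to March 21, 2004 gives a deadline of March 21, 2008, before any tolling.
The defendant's absence from the jurisdiction from April 24, 2006 to June 25, 2007 tolled the period for 427 days, extending the deadline to May 22, 2009.
The automatic bankruptcy stay from August 25, 2008 to February 15, 2009 tolled the period for 174 days, extending the deadline to November 12, 2009.
Nothing else in the chronology tolls or restarts the period.
The October 16, 2009 filing precedes the November 12, 2009 deadline; the claim is timely.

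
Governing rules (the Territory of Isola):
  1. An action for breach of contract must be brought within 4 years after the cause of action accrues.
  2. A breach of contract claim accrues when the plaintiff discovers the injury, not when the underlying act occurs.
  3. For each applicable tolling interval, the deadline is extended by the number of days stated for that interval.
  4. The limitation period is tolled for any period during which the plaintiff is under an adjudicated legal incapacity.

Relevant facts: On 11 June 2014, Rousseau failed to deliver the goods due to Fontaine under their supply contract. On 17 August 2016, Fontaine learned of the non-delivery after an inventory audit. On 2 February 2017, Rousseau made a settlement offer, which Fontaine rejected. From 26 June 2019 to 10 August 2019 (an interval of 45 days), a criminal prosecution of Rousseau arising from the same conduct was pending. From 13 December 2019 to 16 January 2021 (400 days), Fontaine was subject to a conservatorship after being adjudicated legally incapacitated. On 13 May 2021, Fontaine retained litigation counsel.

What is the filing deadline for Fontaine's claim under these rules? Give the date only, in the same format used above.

21 September 2021

Accrual is tied to discovery, so the period began on 17 August 2016 rather than on 11 June 2014 when the act occurred.
The untolled deadline — 4 years after 17 August 2016 — is 17 August 2020.
Because the plaintiff's legal incapacity ran from 13 December 2019 to 16 January 2021, the deadline is extended by 400 days to 21 September 2021.
No stated provision tolls the period for a criminal prosecution, so the interval from 26 June 2019 to 10 August 2019 has no effect on the deadline.
Nothing else in the chronology tolls or restarts the period.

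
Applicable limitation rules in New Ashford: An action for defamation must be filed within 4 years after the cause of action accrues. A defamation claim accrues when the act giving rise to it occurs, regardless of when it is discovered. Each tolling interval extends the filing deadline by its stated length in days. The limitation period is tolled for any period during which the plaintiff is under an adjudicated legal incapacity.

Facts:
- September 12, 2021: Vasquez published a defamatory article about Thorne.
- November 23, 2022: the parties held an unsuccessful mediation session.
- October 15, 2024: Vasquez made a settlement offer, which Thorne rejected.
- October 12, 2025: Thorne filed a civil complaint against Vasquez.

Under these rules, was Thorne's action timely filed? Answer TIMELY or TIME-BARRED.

The cause of action accrued on September 12, 2021, the date of the act.
4 years from September 12, 2021 is September 12, 2025.
Nothing else in the chronology tolls or restarts the period.
Filing on October 12, 2025 missed the September 12, 2025 deadline — the action is time-barred.

TIME-BARRED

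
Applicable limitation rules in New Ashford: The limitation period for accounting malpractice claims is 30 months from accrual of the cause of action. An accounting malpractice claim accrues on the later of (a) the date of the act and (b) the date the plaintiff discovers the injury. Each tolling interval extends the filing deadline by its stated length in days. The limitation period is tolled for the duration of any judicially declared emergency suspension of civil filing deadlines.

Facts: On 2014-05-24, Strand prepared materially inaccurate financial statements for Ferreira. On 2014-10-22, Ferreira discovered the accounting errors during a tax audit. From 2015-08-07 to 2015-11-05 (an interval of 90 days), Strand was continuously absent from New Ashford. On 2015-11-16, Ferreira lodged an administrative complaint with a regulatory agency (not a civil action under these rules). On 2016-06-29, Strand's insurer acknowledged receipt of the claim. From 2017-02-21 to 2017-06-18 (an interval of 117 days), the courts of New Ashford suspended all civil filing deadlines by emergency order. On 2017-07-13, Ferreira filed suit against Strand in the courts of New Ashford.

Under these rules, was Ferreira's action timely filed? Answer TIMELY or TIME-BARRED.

Taking the later of the act (2014-05-24) and discovery (2014-10-22), the claim accrued on 2014-10-22.
30 months from 2014-10-22 is 2017-04-22.
The emergency suspension of filing deadlines from 2017-02-21 to 2017-06-18 tolled the period for 117 days, extending the deadline to 2017-08-17.
The defendant's absence from the jurisdiction from 2015-08-07 to 2015-11-05 does not toll the period, because no stated rule makes the defendant's absence a tolling event.
The other events in the timeline have no effect on the limitation period under the stated rules.
The 2017-07-13 filing precedes the 2017-08-17 deadline; the claim is timely.

TIMELY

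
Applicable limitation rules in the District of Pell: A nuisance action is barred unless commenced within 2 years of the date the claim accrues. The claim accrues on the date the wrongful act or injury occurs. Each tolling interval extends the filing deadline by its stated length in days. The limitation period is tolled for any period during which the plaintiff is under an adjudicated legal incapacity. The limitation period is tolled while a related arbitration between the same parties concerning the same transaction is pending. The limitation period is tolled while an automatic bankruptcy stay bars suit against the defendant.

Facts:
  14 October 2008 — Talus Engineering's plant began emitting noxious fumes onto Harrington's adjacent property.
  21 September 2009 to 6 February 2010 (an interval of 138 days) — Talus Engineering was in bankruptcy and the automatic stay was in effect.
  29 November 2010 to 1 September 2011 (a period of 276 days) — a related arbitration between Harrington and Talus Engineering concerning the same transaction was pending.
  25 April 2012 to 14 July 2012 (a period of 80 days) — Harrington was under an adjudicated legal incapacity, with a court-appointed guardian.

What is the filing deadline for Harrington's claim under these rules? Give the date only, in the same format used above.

2 December 2011

The limitation period began to run on 14 October 2008.
2 years from 14 October 2008 is 14 October 2010.
Because the automatic bankruptcy stay ran from 21 September 2009 to 6 February 2010, the deadline is extended by 138 days to 1 March 2011.
Because the pending related arbitration ran from 29 November 2010 to 1 September 2011, the deadline is extended by 276 days to 2 December 2011.
The plaintiff's legal incapacity starting 25 April 2012 came too late — the period had run on 2 December 2011 — and so does not extend the deadline.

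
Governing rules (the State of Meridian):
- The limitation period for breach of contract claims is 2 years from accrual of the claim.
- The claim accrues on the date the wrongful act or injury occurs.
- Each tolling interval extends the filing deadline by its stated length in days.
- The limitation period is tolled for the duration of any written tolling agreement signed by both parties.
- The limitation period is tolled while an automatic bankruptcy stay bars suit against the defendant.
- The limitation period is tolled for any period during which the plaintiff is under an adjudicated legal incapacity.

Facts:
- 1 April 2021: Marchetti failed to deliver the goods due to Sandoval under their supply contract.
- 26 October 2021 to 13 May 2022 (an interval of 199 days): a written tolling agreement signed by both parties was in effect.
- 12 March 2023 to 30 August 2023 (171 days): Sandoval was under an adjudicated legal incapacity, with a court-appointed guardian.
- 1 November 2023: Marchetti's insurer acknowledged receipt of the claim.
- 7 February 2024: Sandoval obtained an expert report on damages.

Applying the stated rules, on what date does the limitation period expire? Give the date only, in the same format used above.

5 April 2024

The claim accrued on 1 April 2021, when the wrongful act occurred.
2 years from 1 April 2021 is 1 April 2023.
The period was tolled for 199 days by the written tolling agreement (26 October 2021 to 13 May 2022), pushing the deadline to 17 October 2023.
The period was tolled for 171 days by the plaintiff's legal incapacity (12 March 2023 to 30 August 2023), pushing the deadline to 5 April 2024.
The other events in the timeline have no effect on the limitation period under the stated rules.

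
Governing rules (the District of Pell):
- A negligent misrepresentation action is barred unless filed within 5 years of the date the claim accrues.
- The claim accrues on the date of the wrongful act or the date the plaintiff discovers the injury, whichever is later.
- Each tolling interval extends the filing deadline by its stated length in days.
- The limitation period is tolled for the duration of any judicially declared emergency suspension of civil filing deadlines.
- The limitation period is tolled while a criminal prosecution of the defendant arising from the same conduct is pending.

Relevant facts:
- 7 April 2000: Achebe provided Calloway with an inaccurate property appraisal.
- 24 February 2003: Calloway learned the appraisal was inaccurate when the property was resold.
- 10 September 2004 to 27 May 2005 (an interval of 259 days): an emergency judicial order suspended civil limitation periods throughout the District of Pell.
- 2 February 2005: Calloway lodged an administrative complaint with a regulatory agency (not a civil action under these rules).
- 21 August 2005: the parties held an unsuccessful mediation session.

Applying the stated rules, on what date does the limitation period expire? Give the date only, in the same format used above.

The claim accrued on 24 February 2003 — the later of the 7 April 2000 act and the 24 February 2003 discovery.
Adding the 5 years base period to 24 February 2003 gives a deadline of 24 February 2008, before any tolling.
The period was tolled for 259 days by the emergency suspension of filing deadlines (10 September 2004 to 27 May 2005), pushing the deadline to 9 November 2008.
None of the other events listed affects the running of the period under the stated rules.

9 November 2008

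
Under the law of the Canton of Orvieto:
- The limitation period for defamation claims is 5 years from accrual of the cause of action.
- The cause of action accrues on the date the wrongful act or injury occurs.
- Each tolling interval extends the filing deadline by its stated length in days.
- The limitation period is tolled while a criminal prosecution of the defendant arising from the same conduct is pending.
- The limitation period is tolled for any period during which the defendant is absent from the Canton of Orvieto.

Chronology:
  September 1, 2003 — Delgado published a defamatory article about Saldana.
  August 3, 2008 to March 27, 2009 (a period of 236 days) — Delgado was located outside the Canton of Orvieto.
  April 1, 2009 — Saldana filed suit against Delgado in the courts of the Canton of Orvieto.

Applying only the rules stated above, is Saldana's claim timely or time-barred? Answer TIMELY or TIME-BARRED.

TIMELY

The claim accrued on September 1, 2003, when the wrongful act occurred.
The untolled deadline — 5 years after September 1, 2003 — is September 1, 2008.
The defendant's absence from the jurisdiction from August 3, 2008 to March 27, 2009 tolled the period for 236 days, extending the deadline to April 25, 2009.
Filing on April 1, 2009 beat the April 25, 2009 deadline — the action is timely.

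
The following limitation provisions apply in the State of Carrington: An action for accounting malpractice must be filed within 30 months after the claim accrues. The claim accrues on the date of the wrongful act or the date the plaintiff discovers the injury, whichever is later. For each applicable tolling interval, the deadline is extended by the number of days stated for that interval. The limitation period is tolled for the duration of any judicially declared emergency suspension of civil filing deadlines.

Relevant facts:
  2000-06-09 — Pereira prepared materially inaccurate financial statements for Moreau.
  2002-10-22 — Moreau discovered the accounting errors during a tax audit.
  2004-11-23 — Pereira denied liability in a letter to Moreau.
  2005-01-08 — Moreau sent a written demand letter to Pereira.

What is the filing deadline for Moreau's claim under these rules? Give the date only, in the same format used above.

Because discovery on 2002-10-22 post-dates the 2000-06-09 act, accrual under the later-of rule falls on 2002-10-22.
Adding the 30 months base period to 2002-10-22 gives a deadline of 2005-04-22, before any tolling.
The other events in the timeline have no effect on the limitation period under the stated rules.

2005-04-22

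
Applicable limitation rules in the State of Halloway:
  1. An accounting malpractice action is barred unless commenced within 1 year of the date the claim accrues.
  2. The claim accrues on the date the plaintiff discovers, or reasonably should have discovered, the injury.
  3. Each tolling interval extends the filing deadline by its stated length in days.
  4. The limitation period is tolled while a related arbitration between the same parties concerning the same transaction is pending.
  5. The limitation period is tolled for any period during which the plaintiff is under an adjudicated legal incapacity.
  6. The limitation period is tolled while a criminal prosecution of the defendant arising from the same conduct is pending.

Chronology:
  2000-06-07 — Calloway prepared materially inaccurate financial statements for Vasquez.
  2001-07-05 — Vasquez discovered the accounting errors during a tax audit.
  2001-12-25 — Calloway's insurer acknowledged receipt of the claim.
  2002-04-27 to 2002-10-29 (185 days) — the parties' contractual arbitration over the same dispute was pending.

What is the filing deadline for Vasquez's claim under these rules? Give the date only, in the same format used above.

Accrual is tied to discovery, so the period began on 2001-07-05 rather than on 2000-06-07 when the act occurred.
Adding the 1 year base period to 2001-07-05 gives a deadline of 2002-07-05, before any tolling.
The pending related arbitration from 2002-04-27 to 2002-10-29 tolled the period for 185 days, extending the deadline to 2003-01-06.
None of the other events listed affects the running of the period under the stated rules.

2003-01-06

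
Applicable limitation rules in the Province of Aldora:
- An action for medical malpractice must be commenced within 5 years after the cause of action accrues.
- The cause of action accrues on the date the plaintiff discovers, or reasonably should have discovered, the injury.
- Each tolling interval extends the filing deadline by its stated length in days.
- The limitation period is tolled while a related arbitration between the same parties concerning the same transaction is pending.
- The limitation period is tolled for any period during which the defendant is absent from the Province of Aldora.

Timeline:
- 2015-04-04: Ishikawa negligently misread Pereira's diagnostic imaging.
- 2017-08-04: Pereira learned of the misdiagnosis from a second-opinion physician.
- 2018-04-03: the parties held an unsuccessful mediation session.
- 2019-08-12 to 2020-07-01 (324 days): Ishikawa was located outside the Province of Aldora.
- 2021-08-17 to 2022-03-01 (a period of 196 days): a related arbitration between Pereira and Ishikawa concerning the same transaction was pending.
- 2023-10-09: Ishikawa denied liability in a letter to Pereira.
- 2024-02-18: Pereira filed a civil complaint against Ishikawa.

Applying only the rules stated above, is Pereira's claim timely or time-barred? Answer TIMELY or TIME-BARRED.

TIME-BARRED

The claim did not accrue until Pereira discovered the injury on 2017-08-04; the 2015-04-04 act date does not start the clock under the stated rule.
Adding the 5 years base period to 2017-08-04 gives a deadline of 2022-08-04, before any tolling.
The defendant's absence from the jurisdiction from 2019-08-12 to 2020-07-01 tolled the period for 324 days, extending the deadline to 2023-06-24.
Because the pending related arbitration ran from 2021-08-17 to 2022-03-01, the deadline is extended by 196 days to 2024-01-06.
None of the other events listed affects the running of the period under the stated rules.
Filing on 2024-02-18 missed the 2024-01-06 deadline — the action is time-barred.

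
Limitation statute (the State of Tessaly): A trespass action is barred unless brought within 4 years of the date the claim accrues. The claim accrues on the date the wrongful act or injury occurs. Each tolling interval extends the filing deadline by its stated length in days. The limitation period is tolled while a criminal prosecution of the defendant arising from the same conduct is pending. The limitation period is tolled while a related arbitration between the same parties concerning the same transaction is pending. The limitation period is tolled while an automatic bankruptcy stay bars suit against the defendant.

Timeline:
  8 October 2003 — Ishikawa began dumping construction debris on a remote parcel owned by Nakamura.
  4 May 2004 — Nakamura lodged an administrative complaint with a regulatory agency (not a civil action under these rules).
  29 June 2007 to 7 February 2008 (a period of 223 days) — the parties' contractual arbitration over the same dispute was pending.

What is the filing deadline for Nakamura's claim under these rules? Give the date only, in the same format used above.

The claim accrued on 8 October 2003, the date of the act.
Adding the 4 years base period to 8 October 2003 gives a deadline of 8 October 2007, before any tolling.
The period was tolled for 223 days by the pending related arbitration (29 June 2007 to 7 February 2008), pushing the deadline to 18 May 2008.
The other events in the timeline have no effect on the limitation period under the stated rules.

18 May 2008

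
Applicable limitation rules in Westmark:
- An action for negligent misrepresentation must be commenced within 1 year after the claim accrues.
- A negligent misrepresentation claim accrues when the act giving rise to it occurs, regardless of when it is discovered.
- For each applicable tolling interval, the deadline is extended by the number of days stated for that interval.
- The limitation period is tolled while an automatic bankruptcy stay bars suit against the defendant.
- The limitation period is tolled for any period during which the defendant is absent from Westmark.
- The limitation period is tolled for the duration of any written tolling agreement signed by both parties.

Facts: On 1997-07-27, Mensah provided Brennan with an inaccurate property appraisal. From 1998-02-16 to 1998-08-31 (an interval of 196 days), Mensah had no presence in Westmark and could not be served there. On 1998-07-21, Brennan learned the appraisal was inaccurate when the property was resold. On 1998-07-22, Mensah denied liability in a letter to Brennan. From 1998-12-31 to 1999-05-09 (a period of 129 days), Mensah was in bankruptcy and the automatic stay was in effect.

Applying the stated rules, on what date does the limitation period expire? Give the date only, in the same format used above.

The claim accrued on 1997-07-27, when the wrongful act occurred; under the stated occurrence rule the 1998-07-21 discovery does not delay accrual.
The untolled deadline — 1 year after 1997-07-27 — is 1998-07-27.
Because the defendant's absence from the jurisdiction ran from 1998-02-16 to 1998-08-31, the deadline is extended by 196 days to 1999-02-08.
The automatic bankruptcy stay from 1998-12-31 to 1999-05-09 tolled the period for 129 days, extending the deadline to 1999-06-17.
The other events in the timeline have no effect on the limitation period under the stated rules.

1999-06-17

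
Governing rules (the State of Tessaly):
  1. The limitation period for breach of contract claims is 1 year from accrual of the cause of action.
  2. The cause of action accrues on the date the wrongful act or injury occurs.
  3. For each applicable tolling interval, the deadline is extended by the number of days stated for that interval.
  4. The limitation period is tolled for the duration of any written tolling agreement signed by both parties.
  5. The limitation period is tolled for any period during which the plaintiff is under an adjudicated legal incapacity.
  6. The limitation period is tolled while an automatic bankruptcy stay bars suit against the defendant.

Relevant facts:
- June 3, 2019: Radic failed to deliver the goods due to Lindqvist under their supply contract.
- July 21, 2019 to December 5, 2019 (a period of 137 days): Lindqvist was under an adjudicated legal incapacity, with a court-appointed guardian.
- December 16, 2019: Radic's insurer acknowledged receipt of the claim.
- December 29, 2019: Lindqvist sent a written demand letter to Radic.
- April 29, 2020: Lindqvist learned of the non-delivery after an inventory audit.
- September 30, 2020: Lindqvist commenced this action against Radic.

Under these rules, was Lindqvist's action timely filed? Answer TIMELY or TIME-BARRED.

The claim accrued on June 3, 2019, when the wrongful act occurred; under the stated occurrence rule the April 29, 2020 discovery does not delay accrual.
1 year from June 3, 2019 is June 3, 2020.
The period was tolled for 137 days by the plaintiff's legal incapacity (July 21, 2019 to December 5, 2019), pushing the deadline to October 18, 2020.
Nothing else in the chronology tolls or restarts the period.
Lindqvist filed on September 30, 2020, before the October 18, 2020 deadline, so the action is timely.

TIMELY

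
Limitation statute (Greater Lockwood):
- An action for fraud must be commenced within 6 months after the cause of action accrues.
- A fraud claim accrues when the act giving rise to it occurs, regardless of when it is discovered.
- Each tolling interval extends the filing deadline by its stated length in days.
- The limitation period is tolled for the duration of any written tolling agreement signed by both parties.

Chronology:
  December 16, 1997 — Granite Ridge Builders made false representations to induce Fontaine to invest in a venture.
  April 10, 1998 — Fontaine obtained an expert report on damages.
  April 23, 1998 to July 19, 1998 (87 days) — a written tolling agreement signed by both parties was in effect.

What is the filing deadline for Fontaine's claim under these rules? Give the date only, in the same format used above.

September 11, 1998

The claim accrued on December 16, 1997, when the wrongful act occurred.
6 months from December 16, 1997 is June 16, 1998.
The written tolling agreement from April 23, 1998 to July 19, 1998 tolled the period for 87 days, extending the deadline to September 11, 1998.
Nothing else in the chronology tolls or restarts the period.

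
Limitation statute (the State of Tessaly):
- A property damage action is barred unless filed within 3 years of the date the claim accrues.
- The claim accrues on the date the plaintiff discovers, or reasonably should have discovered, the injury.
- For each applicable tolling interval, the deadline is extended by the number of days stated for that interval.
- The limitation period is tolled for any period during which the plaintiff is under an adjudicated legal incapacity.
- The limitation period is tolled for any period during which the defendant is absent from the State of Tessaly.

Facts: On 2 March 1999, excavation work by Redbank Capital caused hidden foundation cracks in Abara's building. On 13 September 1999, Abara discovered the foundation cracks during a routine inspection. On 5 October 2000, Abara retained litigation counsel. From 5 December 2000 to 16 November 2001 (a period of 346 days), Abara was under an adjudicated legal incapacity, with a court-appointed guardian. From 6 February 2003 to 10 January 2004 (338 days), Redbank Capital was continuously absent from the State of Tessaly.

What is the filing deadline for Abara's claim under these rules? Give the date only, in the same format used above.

28 July 2004

Under the discovery rule, the claim accrued on 13 September 1999, when Abara discovered the injury — not on the 2 March 1999 date of the underlying act.
The untolled deadline — 3 years after 13 September 1999 — is 13 September 2002.
The plaintiff's legal incapacity from 5 December 2000 to 16 November 2001 tolled the period for 346 days, extending the deadline to 25 August 2003.
Because the defendant's absence from the jurisdiction ran from 6 February 2003 to 10 January 2004, the deadline is extended by 338 days to 28 July 2004.
The other events in the timeline have no effect on the limitation period under the stated rules.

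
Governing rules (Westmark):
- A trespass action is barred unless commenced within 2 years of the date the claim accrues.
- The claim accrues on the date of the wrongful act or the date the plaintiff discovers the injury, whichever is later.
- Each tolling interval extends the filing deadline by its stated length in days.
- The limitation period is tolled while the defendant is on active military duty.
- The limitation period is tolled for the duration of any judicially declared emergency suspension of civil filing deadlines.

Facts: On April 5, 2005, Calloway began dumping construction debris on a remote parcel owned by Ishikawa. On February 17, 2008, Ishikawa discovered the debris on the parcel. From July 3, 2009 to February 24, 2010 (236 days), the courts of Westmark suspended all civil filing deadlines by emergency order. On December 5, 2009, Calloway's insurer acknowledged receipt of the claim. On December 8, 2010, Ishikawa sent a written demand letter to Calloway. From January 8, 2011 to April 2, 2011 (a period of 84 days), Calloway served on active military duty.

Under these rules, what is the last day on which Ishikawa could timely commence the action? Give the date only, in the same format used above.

The claim accrued on February 17, 2008 — the later of the April 5, 2005 act and the February 17, 2008 discovery.
The untolled deadline — 2 years after February 17, 2008 — is February 17, 2010.
The period was tolled for 236 days by the emergency suspension of filing deadlines (July 3, 2009 to February 24, 2010), pushing the deadline to October 11, 2010.
The defendant's active military service from January 8, 2011 to April 2, 2011 began after the period had already run on October 11, 2010, so it has no tolling effect.
Nothing else in the chronology tolls or restarts the period.

October 11, 2010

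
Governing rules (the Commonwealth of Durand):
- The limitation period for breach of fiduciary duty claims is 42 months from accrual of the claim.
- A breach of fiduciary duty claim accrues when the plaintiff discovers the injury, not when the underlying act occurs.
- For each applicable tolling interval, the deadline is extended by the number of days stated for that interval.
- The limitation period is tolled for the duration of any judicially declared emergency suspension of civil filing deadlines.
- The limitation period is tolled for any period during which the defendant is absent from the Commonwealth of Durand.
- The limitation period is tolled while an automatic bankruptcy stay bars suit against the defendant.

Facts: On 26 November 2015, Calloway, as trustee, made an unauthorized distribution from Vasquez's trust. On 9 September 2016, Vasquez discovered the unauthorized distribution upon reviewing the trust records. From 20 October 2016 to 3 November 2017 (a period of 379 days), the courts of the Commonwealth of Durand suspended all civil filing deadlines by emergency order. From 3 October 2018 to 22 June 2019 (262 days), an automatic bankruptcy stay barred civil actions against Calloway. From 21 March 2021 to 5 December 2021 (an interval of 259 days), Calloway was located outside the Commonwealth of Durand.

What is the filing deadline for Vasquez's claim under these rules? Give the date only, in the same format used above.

26 August 2022

Under the discovery rule, the claim accrued on 9 September 2016, when Vasquez discovered the injury — not on the 26 November 2015 date of the underlying act.
Adding the 42 months base period to 9 September 2016 gives a deadline of 9 March 2020, before any tolling.
Because the emergency suspension of filing deadlines ran from 20 October 2016 to 3 November 2017, the deadline is extended by 379 days to 23 March 2021.
The period was tolled for 262 days by the automatic bankruptcy stay (3 October 2018 to 22 June 2019), pushing the deadline to 10 December 2021.
The defendant's absence from the jurisdiction from 21 March 2021 to 5 December 2021 tolled the period for 259 days, extending the deadline to 26 August 2022.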